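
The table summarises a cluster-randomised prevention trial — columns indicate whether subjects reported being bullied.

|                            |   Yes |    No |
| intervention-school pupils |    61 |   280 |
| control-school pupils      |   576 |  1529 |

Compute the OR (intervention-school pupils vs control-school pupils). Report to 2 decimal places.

OR = (61 × 1529) / (280 × 576) = 93269/161280 ≈ 0.58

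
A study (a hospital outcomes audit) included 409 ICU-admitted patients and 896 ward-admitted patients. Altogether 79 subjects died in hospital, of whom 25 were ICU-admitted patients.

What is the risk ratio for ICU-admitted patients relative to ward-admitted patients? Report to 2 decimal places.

ICU-admitted patients without the outcome: 409 − 25 = 384
ward-admitted patients with the outcome: 79 − 25 = 54
ward-admitted patients without the outcome: 896 − 54 = 842
risk, ICU-admitted patients = 25/409 = 0.0611
risk, ward-admitted patients = 54/896 = 0.0603
RR = 0.0611 / 0.0603 = 1.01

RR ≈ 1.01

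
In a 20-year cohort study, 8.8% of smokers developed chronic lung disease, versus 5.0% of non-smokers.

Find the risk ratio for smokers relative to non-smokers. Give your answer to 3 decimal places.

RR = 0.0880 / 0.0500 = 1.760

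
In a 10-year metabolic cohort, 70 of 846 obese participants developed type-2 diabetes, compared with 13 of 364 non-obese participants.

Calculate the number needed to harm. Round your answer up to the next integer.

risk, obese participants = 70/846 = 0.082742
risk, non-obese participants = 13/364 = 0.035714
absolute risk difference = 0.047028
1 / 0.047028 = 21.264 → round up → 22

22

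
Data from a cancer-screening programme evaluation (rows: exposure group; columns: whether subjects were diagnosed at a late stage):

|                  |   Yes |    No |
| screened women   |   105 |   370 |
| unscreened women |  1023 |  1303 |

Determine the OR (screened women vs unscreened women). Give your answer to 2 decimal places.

odds, screened women = 105/370 = 0.2838
odds, unscreened women = 1023/1303 = 0.7851
OR = 0.2838 / 0.7851 = 0.36

0.36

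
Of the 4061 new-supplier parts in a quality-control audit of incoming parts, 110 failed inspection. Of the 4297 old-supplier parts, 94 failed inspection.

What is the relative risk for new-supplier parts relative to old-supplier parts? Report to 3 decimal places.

RR: 1.238

risk, new-supplier parts = 110/4061 = 0.02709
risk, old-supplier parts = 94/4297 = 0.02188
RR = 0.02709 / 0.02188 = 1.238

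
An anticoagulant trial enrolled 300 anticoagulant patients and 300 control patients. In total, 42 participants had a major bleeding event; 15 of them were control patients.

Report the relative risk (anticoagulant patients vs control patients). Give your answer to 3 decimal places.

RR = 1.800

anticoagulant patients with the outcome: 42 − 15 = 27
anticoagulant patients without the outcome: 300 − 27 = 273
control patients without the outcome: 300 − 15 = 285
risk, anticoagulant patients = 27/300 = 0.0900
risk, control patients = 15/300 = 0.0500
RR = 0.0900 / 0.0500 = 1.800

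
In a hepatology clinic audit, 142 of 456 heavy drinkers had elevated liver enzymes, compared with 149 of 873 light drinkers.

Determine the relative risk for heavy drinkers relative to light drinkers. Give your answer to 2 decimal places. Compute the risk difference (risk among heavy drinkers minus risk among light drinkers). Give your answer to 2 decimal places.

risk, heavy drinkers = 142/456 = 0.3114
risk, light drinkers = 149/873 = 0.1707
RR = 0.3114 / 0.1707 = 1.82
risk difference = 0.3114 − 0.1707 = 0.14

RR = 1.82; RD = 0.14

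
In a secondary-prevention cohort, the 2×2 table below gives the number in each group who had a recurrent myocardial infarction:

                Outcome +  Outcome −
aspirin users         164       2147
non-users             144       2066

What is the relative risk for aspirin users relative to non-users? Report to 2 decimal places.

risk, aspirin users = 164/2311 = 0.0710
risk, non-users = 144/2210 = 0.0652
RR = 0.0710 / 0.0652 = 1.09

RR = 1.09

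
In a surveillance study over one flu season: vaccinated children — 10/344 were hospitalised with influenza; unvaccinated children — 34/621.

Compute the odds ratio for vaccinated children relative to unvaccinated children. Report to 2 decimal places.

OR ≈ 0.52

odds, vaccinated children = 10/334 = 0.02994
odds, unvaccinated children = 34/587 = 0.05792
OR = 0.02994 / 0.05792 = 0.52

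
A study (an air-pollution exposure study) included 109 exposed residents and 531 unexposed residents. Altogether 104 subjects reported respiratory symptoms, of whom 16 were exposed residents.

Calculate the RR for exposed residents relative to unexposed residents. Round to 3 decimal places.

exposed residents without the outcome: 109 − 16 = 93
unexposed residents with the outcome: 104 − 16 = 88
unexposed residents without the outcome: 531 − 88 = 443
risk, exposed residents = 16/109 = 0.1468
risk, unexposed residents = 88/531 = 0.1657
RR = 0.1468 / 0.1657 = 0.886

RR: 0.886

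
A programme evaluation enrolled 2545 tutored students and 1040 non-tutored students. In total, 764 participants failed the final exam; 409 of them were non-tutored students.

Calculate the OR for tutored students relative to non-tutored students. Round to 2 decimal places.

tutored students with the outcome: 764 − 409 = 355
tutored students without the outcome: 2545 − 355 = 2190
non-tutored students without the outcome: 1040 − 409 = 631
OR = (355 × 631) / (2190 × 409) = 224005/895710 ≈ 0.25

0.25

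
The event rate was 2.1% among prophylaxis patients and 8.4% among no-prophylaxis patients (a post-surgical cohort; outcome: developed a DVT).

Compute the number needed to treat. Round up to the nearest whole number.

16

absolute risk difference = 0.063000
1 / 0.063000 = 15.873 → round up → 16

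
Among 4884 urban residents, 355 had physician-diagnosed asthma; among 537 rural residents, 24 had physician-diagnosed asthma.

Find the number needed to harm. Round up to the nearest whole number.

risk, urban residents = 355/4884 = 0.072686
risk, rural residents = 24/537 = 0.044693
absolute risk difference = 0.027994
1 / 0.027994 = 35.722 → round up → 36

NNH = 36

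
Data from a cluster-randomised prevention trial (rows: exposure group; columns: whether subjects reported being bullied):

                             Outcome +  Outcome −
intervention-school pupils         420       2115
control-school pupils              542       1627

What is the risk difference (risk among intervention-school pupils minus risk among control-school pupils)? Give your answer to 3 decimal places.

risk, intervention-school pupils = 420/2535 = 0.1657
risk, control-school pupils = 542/2169 = 0.2499
risk difference = 0.1657 − 0.2499 = -0.084

-0.084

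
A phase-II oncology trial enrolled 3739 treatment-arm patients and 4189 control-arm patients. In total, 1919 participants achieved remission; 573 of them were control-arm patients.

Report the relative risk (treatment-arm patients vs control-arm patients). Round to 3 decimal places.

2.632

treatment-arm patients with the outcome: 1919 − 573 = 1346
treatment-arm patients without the outcome: 3739 − 1346 = 2393
control-arm patients without the outcome: 4189 − 573 = 3616
risk, treatment-arm patients = 1346/3739 = 0.3600
risk, control-arm patients = 573/4189 = 0.1368
RR = 0.3600 / 0.1368 = 2.632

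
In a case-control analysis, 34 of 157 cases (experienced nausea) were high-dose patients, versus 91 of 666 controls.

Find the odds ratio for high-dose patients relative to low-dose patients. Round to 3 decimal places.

1.747

odds, high-dose patients = 34/91 = 0.3736
odds, low-dose patients = 123/575 = 0.2139
OR = 0.3736 / 0.2139 = 1.747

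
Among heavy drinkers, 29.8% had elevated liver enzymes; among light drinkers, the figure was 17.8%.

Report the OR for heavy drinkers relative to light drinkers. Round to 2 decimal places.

odds, heavy drinkers = 0.2980/0.7020 = 0.4245
odds, light drinkers = 0.1780/0.8220 = 0.2165
OR = 0.4245 / 0.2165 = 1.96

OR ≈ 1.96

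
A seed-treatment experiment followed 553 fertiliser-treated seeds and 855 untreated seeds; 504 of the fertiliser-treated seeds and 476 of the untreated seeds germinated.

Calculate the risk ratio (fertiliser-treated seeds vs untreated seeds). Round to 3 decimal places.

RR: 1.637

risk, fertiliser-treated seeds = 504/553 = 0.9114
risk, untreated seeds = 476/855 = 0.5567
RR = 0.9114 / 0.5567 = 1.637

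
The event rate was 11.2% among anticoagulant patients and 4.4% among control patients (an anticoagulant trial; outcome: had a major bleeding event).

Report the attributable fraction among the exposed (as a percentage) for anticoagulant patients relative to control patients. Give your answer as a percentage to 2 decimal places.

AR% = (0.11200 − 0.04400) / 0.11200 = 0.6071 → 60.71%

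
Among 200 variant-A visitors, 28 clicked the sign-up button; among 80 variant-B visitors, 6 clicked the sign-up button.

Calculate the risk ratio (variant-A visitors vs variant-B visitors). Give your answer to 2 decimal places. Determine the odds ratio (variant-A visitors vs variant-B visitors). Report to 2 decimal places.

RR = 1.87; OR = 2.01

risk, variant-A visitors = 28/200 = 0.1400
risk, variant-B visitors = 6/80 = 0.0750
RR = 0.1400 / 0.0750 = 1.87
odds, variant-A visitors = 28/172 = 0.1628
odds, variant-B visitors = 6/74 = 0.0811
OR = 0.1628 / 0.0811 = 2.01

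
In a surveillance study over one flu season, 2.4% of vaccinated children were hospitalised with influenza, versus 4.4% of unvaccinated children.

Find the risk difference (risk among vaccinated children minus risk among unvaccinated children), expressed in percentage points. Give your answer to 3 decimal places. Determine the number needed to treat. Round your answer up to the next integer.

risk difference = 0.02400 − 0.04400 = -0.02000 → -2.000 percentage points
absolute risk difference = 0.020000
1 / 0.020000 = 50.000 → round up → 50

RD = -2.000; NNT = 50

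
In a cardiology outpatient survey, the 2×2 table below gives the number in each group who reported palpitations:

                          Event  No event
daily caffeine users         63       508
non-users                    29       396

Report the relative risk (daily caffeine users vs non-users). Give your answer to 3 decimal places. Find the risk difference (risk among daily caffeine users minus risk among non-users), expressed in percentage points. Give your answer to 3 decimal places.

RR = 1.617; RD = 4.210

risk, daily caffeine users = 63/571 = 0.1103
risk, non-users = 29/425 = 0.0682
RR = 0.1103 / 0.0682 = 1.617
risk difference = 0.1103 − 0.0682 = 0.0421 → 4.210 percentage points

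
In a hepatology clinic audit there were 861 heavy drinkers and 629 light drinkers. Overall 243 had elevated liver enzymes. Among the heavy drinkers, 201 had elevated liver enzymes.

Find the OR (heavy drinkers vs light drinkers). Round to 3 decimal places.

OR ≈ 4.256

heavy drinkers without the outcome: 861 − 201 = 660
light drinkers with the outcome: 243 − 201 = 42
light drinkers without the outcome: 629 − 42 = 587
OR = (201 × 587) / (660 × 42) = 117987/27720 ≈ 4.256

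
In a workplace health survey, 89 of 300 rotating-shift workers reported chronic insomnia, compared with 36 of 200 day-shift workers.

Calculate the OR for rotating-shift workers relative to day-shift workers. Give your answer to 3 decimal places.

odds, rotating-shift workers = 89/211 = 0.4218
odds, day-shift workers = 36/164 = 0.2195
OR = 0.4218 / 0.2195 = 1.922

OR ≈ 1.922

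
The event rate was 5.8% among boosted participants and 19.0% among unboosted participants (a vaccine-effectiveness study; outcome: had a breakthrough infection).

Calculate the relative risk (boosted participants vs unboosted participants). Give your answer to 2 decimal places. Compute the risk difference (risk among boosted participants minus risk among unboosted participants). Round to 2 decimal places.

RR = 0.31; RD = -0.13

RR = 0.0580 / 0.1900 = 0.31
risk difference = 0.0580 − 0.1900 = -0.13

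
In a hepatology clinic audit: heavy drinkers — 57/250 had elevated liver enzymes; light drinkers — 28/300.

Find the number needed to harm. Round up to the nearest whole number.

8

risk, heavy drinkers = 57/250 = 0.228000
risk, light drinkers = 28/300 = 0.093333
absolute risk difference = 0.134667
1 / 0.134667 = 7.426 → round up → 8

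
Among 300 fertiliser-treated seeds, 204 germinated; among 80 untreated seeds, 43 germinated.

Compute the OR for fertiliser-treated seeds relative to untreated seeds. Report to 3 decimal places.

OR = (204 × 37) / (96 × 43) = 7548/4128 ≈ 1.828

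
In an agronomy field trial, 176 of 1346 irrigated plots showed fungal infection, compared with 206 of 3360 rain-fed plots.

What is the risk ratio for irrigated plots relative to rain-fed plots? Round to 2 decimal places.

risk, irrigated plots = 176/1346 = 0.1308
risk, rain-fed plots = 206/3360 = 0.0613
RR = 0.1308 / 0.0613 = 2.13

RR ≈ 2.13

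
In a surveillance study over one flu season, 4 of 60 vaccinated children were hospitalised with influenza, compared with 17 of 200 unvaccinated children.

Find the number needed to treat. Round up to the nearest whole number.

NNT = 55

risk, vaccinated children = 4/60 = 0.066667
risk, unvaccinated children = 17/200 = 0.085000
absolute risk difference = 0.018333
1 / 0.018333 = 54.546 → round up → 55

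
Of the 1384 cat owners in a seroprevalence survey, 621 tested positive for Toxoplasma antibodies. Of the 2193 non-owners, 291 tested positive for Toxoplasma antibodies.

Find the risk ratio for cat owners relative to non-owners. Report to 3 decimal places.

RR = 3.381

risk, cat owners = 621/1384 = 0.4487
risk, non-owners = 291/2193 = 0.1327
RR = 0.4487 / 0.1327 = 3.381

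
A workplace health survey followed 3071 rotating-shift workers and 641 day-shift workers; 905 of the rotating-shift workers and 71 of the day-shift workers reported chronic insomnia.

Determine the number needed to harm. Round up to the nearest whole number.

risk, rotating-shift workers = 905/3071 = 0.294692
risk, day-shift workers = 71/641 = 0.110764
absolute risk difference = 0.183928
1 / 0.183928 = 5.437 → round up → 6

NNH: 6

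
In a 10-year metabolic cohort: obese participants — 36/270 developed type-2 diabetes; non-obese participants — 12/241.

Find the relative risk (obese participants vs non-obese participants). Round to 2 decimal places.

risk, obese participants = 36/270 = 0.13333
risk, non-obese participants = 12/241 = 0.04979
RR = 0.13333 / 0.04979 = 2.68

RR: 2.68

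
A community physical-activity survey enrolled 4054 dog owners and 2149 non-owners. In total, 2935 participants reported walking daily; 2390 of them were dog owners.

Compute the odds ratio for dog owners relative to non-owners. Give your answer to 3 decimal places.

dog owners without the outcome: 4054 − 2390 = 1664
non-owners with the outcome: 2935 − 2390 = 545
non-owners without the outcome: 2149 − 545 = 1604
odds, dog owners = 2390/1664 = 1.4363
odds, non-owners = 545/1604 = 0.3398
OR = 1.4363 / 0.3398 = 4.227

OR = 4.227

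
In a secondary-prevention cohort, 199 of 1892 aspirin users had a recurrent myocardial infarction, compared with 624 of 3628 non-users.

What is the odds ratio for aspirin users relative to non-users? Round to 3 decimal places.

OR = (199 × 3004) / (1693 × 624) = 597796/1056432 ≈ 0.566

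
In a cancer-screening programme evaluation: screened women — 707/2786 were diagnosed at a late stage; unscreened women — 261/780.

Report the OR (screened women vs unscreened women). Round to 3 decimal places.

odds, screened women = 707/2079 = 0.3401
odds, unscreened women = 261/519 = 0.5029
OR = 0.3401 / 0.5029 = 0.676

0.676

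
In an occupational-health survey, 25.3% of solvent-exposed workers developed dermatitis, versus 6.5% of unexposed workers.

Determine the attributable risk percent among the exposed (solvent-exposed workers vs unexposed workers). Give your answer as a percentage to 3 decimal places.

AR% = (0.2530 − 0.0650) / 0.2530 = 0.7431 → 74.308%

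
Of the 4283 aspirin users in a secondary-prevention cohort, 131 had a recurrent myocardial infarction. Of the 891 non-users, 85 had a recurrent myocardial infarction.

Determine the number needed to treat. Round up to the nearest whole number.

risk, aspirin users = 131/4283 = 0.030586
risk, non-users = 85/891 = 0.095398
absolute risk difference = 0.064812
1 / 0.064812 = 15.429 → round up → 16

16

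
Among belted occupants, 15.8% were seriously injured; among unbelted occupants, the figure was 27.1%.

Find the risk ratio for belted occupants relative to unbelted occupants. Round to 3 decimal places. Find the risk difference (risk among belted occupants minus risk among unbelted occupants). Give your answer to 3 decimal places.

RR = 0.1580 / 0.2710 = 0.583
risk difference = 0.1580 − 0.2710 = -0.113

RR = 0.583; RD = -0.113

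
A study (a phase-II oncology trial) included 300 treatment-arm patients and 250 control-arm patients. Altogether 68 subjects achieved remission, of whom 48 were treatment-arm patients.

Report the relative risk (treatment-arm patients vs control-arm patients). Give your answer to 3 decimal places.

treatment-arm patients without the outcome: 300 − 48 = 252
control-arm patients with the outcome: 68 − 48 = 20
control-arm patients without the outcome: 250 − 20 = 230
risk, treatment-arm patients = 48/300 = 0.1600
risk, control-arm patients = 20/250 = 0.0800
RR = 0.1600 / 0.0800 = 2.000

RR = 2.000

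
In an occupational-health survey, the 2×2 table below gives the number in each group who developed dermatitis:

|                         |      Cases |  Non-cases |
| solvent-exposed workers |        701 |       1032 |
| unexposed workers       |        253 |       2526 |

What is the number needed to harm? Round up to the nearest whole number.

4

risk, solvent-exposed workers = 701/1733 = 0.404501
risk, unexposed workers = 253/2779 = 0.091040
absolute risk difference = 0.313461
1 / 0.313461 = 3.190 → round up → 4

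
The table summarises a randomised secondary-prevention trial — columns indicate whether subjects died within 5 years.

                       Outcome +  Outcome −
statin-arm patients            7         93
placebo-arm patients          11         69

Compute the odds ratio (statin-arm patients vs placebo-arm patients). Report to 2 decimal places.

OR = (7 × 69) / (93 × 11) = 483/1023 ≈ 0.47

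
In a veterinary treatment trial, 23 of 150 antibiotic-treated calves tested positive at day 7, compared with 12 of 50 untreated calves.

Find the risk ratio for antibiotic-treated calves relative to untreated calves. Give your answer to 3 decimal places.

0.639

risk, antibiotic-treated calves = 23/150 = 0.1533
risk, untreated calves = 12/50 = 0.2400
RR = 0.1533 / 0.2400 = 0.639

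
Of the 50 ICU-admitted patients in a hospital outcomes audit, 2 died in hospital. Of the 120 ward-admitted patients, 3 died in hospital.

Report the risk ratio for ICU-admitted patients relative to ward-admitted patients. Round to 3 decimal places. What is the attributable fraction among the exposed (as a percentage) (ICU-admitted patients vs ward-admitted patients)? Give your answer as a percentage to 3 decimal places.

RR = 1.600; AR% = 37.500%

risk, ICU-admitted patients = 2/50 = 0.04000
risk, ward-admitted patients = 3/120 = 0.02500
RR = 0.04000 / 0.02500 = 1.600
AR% = (0.04000 − 0.02500) / 0.04000 = 0.3750 → 37.500%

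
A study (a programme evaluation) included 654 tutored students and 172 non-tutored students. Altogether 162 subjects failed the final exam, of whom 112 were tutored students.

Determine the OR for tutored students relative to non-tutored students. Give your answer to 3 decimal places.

OR = 0.504

tutored students without the outcome: 654 − 112 = 542
non-tutored students with the outcome: 162 − 112 = 50
non-tutored students without the outcome: 172 − 50 = 122
OR = (112 × 122) / (542 × 50) = 13664/27100 ≈ 0.504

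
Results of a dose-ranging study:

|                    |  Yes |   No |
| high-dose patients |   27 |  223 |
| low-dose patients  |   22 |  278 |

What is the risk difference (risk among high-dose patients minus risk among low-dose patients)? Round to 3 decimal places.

risk, high-dose patients = 27/250 = 0.1080
risk, low-dose patients = 22/300 = 0.0733
risk difference = 0.1080 − 0.0733 = 0.035

0.035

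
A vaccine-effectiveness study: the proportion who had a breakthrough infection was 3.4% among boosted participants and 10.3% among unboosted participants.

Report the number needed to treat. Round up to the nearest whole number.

absolute risk difference = 0.069000
1 / 0.069000 = 14.493 → round up → 15

NNT = 15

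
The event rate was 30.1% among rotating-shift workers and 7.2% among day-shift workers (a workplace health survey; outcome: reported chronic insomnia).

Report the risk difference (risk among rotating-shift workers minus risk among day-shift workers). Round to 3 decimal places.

risk difference = 0.3010 − 0.0720 = 0.229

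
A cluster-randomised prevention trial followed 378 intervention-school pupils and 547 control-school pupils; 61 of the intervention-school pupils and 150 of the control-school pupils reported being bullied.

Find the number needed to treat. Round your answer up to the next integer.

risk, intervention-school pupils = 61/378 = 0.161376
risk, control-school pupils = 150/547 = 0.274223
absolute risk difference = 0.112847
1 / 0.112847 = 8.862 → round up → 9

NNT = 9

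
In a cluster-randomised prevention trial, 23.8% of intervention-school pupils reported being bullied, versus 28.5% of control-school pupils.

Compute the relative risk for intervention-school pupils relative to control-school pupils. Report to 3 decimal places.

RR = 0.2380 / 0.2850 = 0.835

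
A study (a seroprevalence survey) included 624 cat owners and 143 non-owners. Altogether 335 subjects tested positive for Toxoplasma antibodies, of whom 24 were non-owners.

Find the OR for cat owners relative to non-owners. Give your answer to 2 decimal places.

OR = 4.93

cat owners with the outcome: 335 − 24 = 311
cat owners without the outcome: 624 − 311 = 313
non-owners without the outcome: 143 − 24 = 119
odds, cat owners = 311/313 = 0.9936
odds, non-owners = 24/119 = 0.2017
OR = 0.9936 / 0.2017 = 4.93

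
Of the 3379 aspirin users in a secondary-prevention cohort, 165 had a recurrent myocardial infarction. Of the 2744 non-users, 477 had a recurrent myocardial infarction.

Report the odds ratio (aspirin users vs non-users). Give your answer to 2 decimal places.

0.24

odds, aspirin users = 165/3214 = 0.05134
odds, non-users = 477/2267 = 0.21041
OR = 0.05134 / 0.21041 = 0.24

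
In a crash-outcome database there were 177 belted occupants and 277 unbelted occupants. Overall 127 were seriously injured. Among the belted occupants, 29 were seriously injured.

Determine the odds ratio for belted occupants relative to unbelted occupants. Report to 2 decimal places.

0.36

belted occupants without the outcome: 177 − 29 = 148
unbelted occupants with the outcome: 127 − 29 = 98
unbelted occupants without the outcome: 277 − 98 = 179
odds, belted occupants = 29/148 = 0.1959
odds, unbelted occupants = 98/179 = 0.5475
OR = 0.1959 / 0.5475 = 0.36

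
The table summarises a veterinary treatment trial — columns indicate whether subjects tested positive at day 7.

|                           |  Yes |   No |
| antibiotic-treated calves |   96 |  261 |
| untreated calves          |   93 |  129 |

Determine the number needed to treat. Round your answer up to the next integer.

NNT ≈ 7

risk, antibiotic-treated calves = 96/357 = 0.268908
risk, untreated calves = 93/222 = 0.418919
absolute risk difference = 0.150011
1 / 0.150011 = 6.666 → round up → 7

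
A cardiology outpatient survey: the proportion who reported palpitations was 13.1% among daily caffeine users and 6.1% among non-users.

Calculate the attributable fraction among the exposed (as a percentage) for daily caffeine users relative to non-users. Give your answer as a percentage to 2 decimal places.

AR% = (0.1310 − 0.0610) / 0.1310 = 0.5344 → 53.44%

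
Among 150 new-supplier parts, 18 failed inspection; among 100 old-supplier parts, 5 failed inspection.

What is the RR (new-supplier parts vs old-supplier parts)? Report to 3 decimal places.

2.400

risk, new-supplier parts = 18/150 = 0.1200
risk, old-supplier parts = 5/100 = 0.0500
RR = 0.1200 / 0.0500 = 2.400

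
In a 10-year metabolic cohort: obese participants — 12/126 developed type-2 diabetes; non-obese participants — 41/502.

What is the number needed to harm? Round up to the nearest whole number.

NNH: 74

risk, obese participants = 12/126 = 0.095238
risk, non-obese participants = 41/502 = 0.081673
absolute risk difference = 0.013565
1 / 0.013565 = 73.719 → round up → 74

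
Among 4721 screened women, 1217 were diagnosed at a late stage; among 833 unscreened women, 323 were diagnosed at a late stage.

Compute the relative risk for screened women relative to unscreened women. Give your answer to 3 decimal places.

0.665

risk, screened women = 1217/4721 = 0.2578
risk, unscreened women = 323/833 = 0.3878
RR = 0.2578 / 0.3878 = 0.665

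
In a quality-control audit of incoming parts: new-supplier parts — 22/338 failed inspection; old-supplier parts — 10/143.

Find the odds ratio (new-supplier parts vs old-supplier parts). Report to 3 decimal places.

OR ≈ 0.926

odds, new-supplier parts = 22/316 = 0.0696
odds, old-supplier parts = 10/133 = 0.0752
OR = 0.0696 / 0.0752 = 0.926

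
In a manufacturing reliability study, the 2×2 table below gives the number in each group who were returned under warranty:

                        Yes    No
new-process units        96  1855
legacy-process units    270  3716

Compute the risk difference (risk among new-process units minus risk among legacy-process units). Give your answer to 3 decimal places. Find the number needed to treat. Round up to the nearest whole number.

risk, new-process units = 96/1951 = 0.04921
risk, legacy-process units = 270/3986 = 0.06774
risk difference = 0.04921 − 0.06774 = -0.019
absolute risk difference = 0.018532
1 / 0.018532 = 53.961 → round up → 54

RD = -0.019; NNT = 54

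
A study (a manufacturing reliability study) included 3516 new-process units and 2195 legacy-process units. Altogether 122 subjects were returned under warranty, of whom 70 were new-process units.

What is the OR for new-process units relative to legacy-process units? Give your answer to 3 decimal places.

new-process units without the outcome: 3516 − 70 = 3446
legacy-process units with the outcome: 122 − 70 = 52
legacy-process units without the outcome: 2195 − 52 = 2143
odds, new-process units = 70/3446 = 0.02031
odds, legacy-process units = 52/2143 = 0.02427
OR = 0.02031 / 0.02427 = 0.837

0.837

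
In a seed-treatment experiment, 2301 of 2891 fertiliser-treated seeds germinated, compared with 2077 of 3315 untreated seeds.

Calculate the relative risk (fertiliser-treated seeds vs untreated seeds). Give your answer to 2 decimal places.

risk, fertiliser-treated seeds = 2301/2891 = 0.7959
risk, untreated seeds = 2077/3315 = 0.6265
RR = 0.7959 / 0.6265 = 1.27

RR = 1.27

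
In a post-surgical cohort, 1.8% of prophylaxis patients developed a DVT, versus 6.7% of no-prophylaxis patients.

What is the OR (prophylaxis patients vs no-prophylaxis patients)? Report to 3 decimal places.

0.255

odds, prophylaxis patients = 0.01800/0.98200 = 0.01833
odds, no-prophylaxis patients = 0.06700/0.93300 = 0.07181
OR = 0.01833 / 0.07181 = 0.255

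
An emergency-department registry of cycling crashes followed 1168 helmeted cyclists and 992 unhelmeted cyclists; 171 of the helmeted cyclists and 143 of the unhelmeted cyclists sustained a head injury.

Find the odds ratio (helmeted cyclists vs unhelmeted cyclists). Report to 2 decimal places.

OR = (171 × 849) / (997 × 143) = 145179/142571 ≈ 1.02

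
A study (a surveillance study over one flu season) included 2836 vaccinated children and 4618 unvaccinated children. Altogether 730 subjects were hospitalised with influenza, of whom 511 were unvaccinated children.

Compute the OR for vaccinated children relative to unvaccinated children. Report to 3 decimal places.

0.673

vaccinated children with the outcome: 730 − 511 = 219
vaccinated children without the outcome: 2836 − 219 = 2617
unvaccinated children without the outcome: 4618 − 511 = 4107
OR = (219 × 4107) / (2617 × 511) = 899433/1337287 ≈ 0.673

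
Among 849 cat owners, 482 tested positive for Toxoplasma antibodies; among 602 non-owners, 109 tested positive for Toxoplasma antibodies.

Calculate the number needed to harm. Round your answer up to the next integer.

risk, cat owners = 482/849 = 0.567727
risk, non-owners = 109/602 = 0.181063
absolute risk difference = 0.386664
1 / 0.386664 = 2.586 → round up → 3

NNH = 3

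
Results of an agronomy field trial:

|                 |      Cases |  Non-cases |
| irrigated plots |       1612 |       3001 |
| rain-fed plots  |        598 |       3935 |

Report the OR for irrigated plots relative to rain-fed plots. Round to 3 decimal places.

OR = (1612 × 3935) / (3001 × 598) = 6343220/1794598 ≈ 3.535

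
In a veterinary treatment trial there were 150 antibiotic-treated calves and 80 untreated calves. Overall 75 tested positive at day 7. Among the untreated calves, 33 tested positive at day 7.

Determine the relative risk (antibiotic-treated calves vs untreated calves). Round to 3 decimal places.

antibiotic-treated calves with the outcome: 75 − 33 = 42
antibiotic-treated calves without the outcome: 150 − 42 = 108
untreated calves without the outcome: 80 − 33 = 47
risk, antibiotic-treated calves = 42/150 = 0.2800
risk, untreated calves = 33/80 = 0.4125
RR = 0.2800 / 0.4125 = 0.679

RR: 0.679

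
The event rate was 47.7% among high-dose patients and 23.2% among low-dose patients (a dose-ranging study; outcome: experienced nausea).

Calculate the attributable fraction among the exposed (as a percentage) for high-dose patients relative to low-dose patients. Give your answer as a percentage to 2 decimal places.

AR% = (0.4770 − 0.2320) / 0.4770 = 0.5136 → 51.36%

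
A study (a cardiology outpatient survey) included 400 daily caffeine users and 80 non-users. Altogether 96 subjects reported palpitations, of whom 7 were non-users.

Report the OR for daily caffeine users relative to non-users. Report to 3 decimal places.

daily caffeine users with the outcome: 96 − 7 = 89
daily caffeine users without the outcome: 400 − 89 = 311
non-users without the outcome: 80 − 7 = 73
OR = (89 × 73) / (311 × 7) = 6497/2177 ≈ 2.984

OR = 2.984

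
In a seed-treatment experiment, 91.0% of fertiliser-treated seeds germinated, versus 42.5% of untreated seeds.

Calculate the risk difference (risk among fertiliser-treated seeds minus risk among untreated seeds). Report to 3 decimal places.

risk difference = 0.9100 − 0.4250 = 0.485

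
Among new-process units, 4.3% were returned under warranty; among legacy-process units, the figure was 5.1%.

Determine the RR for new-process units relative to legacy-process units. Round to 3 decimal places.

RR = 0.04300 / 0.05100 = 0.843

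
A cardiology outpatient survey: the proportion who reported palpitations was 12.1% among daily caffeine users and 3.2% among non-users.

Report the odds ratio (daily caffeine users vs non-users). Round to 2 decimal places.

odds, daily caffeine users = 0.12100/0.87900 = 0.13766
odds, non-users = 0.03200/0.96800 = 0.03306
OR = 0.13766 / 0.03306 = 4.16

OR = 4.16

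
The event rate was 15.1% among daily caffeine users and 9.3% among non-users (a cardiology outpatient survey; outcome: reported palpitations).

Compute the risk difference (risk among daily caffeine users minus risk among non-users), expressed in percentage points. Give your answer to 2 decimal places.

risk difference = 0.1510 − 0.0930 = 0.0580 → 5.80 percentage points

5.80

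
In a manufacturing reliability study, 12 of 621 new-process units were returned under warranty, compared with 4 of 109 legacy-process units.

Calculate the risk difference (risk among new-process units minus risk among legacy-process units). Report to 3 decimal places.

-0.017

risk, new-process units = 12/621 = 0.01932
risk, legacy-process units = 4/109 = 0.03670
risk difference = 0.01932 − 0.03670 = -0.017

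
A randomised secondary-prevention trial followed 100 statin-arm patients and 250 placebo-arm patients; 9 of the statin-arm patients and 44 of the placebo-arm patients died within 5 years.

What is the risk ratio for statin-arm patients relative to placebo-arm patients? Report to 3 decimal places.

0.511

risk, statin-arm patients = 9/100 = 0.0900
risk, placebo-arm patients = 44/250 = 0.1760
RR = 0.0900 / 0.1760 = 0.511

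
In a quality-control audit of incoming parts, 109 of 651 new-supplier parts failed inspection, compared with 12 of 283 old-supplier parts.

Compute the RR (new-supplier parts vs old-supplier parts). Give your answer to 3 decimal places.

risk, new-supplier parts = 109/651 = 0.16743
risk, old-supplier parts = 12/283 = 0.04240
RR = 0.16743 / 0.04240 = 3.949

3.949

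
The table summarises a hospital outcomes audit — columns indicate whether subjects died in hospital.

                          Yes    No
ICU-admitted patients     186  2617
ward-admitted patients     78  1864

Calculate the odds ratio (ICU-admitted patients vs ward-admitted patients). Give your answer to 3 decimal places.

OR = 1.698

odds, ICU-admitted patients = 186/2617 = 0.07107
odds, ward-admitted patients = 78/1864 = 0.04185
OR = 0.07107 / 0.04185 = 1.698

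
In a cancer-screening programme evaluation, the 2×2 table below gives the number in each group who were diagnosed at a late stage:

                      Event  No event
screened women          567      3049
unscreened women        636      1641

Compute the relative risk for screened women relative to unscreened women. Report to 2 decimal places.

risk, screened women = 567/3616 = 0.1568
risk, unscreened women = 636/2277 = 0.2793
RR = 0.1568 / 0.2793 = 0.56

RR = 0.56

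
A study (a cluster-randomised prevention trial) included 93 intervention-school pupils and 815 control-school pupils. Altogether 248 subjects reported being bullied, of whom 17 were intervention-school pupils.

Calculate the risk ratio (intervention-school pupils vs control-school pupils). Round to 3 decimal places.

RR ≈ 0.645

intervention-school pupils without the outcome: 93 − 17 = 76
control-school pupils with the outcome: 248 − 17 = 231
control-school pupils without the outcome: 815 − 231 = 584
risk, intervention-school pupils = 17/93 = 0.1828
risk, control-school pupils = 231/815 = 0.2834
RR = 0.1828 / 0.2834 = 0.645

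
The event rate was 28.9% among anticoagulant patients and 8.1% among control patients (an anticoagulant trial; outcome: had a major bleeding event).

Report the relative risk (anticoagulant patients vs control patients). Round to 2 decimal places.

RR = 0.2890 / 0.0810 = 3.57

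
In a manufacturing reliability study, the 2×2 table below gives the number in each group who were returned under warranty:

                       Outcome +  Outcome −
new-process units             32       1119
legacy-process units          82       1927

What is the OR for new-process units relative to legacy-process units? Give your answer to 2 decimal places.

OR = (32 × 1927) / (1119 × 82) = 61664/91758 ≈ 0.67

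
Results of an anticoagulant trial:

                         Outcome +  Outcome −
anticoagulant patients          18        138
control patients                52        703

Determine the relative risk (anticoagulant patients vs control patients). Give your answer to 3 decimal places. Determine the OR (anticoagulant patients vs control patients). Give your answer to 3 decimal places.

risk, anticoagulant patients = 18/156 = 0.1154
risk, control patients = 52/755 = 0.0689
RR = 0.1154 / 0.0689 = 1.675
OR = (18 × 703) / (138 × 52) = 12654/7176 ≈ 1.763

RR = 1.675; OR = 1.763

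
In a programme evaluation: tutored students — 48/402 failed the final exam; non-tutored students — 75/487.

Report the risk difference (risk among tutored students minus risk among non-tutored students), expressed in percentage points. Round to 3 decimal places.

risk, tutored students = 48/402 = 0.1194
risk, non-tutored students = 75/487 = 0.1540
risk difference = 0.1194 − 0.1540 = -0.0346 → -3.460 percentage points

RD: -3.460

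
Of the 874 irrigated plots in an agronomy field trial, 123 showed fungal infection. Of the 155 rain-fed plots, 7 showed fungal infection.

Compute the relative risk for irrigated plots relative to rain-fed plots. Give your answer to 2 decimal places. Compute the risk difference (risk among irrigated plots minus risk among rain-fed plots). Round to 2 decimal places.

risk, irrigated plots = 123/874 = 0.14073
risk, rain-fed plots = 7/155 = 0.04516
RR = 0.14073 / 0.04516 = 3.12
risk difference = 0.14073 − 0.04516 = 0.10

RR = 3.12; RD = 0.10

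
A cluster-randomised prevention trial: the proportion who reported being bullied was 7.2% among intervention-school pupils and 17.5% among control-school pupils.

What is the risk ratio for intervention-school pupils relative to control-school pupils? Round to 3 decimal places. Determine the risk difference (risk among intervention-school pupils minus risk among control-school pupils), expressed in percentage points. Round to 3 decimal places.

RR = 0.0720 / 0.1750 = 0.411
risk difference = 0.0720 − 0.1750 = -0.1030 → -10.300 percentage points

RR = 0.411; RD = -10.300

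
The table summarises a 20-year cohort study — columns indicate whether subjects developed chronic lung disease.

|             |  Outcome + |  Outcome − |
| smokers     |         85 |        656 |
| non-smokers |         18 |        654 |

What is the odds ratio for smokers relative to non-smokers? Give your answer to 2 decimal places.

odds, smokers = 85/656 = 0.12957
odds, non-smokers = 18/654 = 0.02752
OR = 0.12957 / 0.02752 = 4.71

4.71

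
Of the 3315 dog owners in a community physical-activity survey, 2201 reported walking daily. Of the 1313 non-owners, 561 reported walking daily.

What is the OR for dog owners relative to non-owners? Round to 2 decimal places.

OR = (2201 × 752) / (1114 × 561) = 1655152/624954 ≈ 2.65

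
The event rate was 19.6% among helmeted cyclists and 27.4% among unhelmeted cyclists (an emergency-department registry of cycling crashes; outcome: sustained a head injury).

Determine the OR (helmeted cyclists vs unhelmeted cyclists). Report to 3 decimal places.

OR = 0.646

odds, helmeted cyclists = 0.1960/0.8040 = 0.2438
odds, unhelmeted cyclists = 0.2740/0.7260 = 0.3774
OR = 0.2438 / 0.3774 = 0.646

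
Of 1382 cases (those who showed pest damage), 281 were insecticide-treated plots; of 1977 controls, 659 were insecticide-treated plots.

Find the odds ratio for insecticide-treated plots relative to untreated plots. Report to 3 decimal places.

odds, insecticide-treated plots = 281/659 = 0.4264
odds, untreated plots = 1101/1318 = 0.8354
OR = 0.4264 / 0.8354 = 0.510

0.510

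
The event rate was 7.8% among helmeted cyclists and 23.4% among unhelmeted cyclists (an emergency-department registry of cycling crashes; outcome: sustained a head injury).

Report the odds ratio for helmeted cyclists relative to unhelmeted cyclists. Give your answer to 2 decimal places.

odds, helmeted cyclists = 0.0780/0.9220 = 0.0846
odds, unhelmeted cyclists = 0.2340/0.7660 = 0.3055
OR = 0.0846 / 0.3055 = 0.28

0.28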